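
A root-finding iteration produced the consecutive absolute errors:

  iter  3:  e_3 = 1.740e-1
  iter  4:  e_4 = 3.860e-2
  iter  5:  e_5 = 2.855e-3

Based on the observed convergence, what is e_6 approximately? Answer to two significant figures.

3.2e-5

First estimate the order: p ≈ ln(e_5/e_4) / ln(e_4/e_3) = ln(2.855e-3/3.860e-2)/ln(3.860e-2/1.740e-1) = ln(0.0739637)/ln(0.221839) ≈ 1.7294.
Then e_6 ≈ e_5·(e_5/e_4)^p = 2.855e-3·(0.0739637)^1.7294 = 2.855e-3·0.0110683 ≈ 3.16e-05.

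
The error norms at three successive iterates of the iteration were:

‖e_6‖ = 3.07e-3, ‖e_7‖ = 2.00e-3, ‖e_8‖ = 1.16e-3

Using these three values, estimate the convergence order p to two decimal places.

p ≈ ln(‖e_8‖/‖e_7‖) / ln(‖e_7‖/‖e_6‖)
  = ln(1.16e-3/2.00e-3) / ln(2.00e-3/3.07e-3)
  = ln(0.58) / ln(0.651466)
  = -0.54473 / -0.42853 ≈ 1.27116

1.27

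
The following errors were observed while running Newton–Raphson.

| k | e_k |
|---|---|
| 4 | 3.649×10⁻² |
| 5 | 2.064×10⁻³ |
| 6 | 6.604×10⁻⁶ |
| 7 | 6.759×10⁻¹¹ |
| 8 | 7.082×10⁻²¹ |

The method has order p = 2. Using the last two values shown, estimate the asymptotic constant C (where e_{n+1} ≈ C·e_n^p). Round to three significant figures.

C ≈ e_8 / e_7^2
  = 7.082×10⁻²¹ / (6.759×10⁻¹¹)^2
  = 7.082×10⁻²¹ / 4.56841e-21 ≈ 1.5502

1.55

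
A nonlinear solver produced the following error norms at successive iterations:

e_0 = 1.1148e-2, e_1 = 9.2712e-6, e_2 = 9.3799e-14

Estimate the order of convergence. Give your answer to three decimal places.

2.596

p ≈ ln(e_2/e_1) / ln(e_1/e_0)
  = ln(9.3799e-14/9.2712e-6) / ln(9.2712e-6/1.1148e-2)
  = ln(1.01172e-08) / ln(0.000831647)
  = -18.409029 / -7.092102 ≈ 2.595708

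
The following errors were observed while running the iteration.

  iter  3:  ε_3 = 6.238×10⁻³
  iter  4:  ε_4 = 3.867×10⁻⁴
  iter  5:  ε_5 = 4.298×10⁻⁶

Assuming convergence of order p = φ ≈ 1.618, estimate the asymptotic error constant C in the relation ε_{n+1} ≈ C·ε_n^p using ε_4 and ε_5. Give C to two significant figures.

C ≈ ε_5 / ε_4^1.618
  = 4.298×10⁻⁶ / (3.867×10⁻⁴)^1.618
  = 4.298×10⁻⁶ / 3.00865e-06 ≈ 1.4285

1.4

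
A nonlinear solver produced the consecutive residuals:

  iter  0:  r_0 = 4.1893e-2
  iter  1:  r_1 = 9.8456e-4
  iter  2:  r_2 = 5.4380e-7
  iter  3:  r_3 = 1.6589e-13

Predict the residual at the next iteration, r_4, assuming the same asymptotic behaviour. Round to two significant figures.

First estimate the order: p ≈ ln(r_3/r_2) / ln(r_2/r_1) = ln(1.6589e-13/5.4380e-7)/ln(5.4380e-7/9.8456e-4) = ln(3.05057e-07)/ln(0.000552328) ≈ 2.0000.
Then r_4 ≈ r_3·(r_3/r_2)^p = 1.6589e-13·(3.05057e-07)^2.0000 = 1.6589e-13·9.30598e-14 ≈ 1.544e-26.

1.5e-26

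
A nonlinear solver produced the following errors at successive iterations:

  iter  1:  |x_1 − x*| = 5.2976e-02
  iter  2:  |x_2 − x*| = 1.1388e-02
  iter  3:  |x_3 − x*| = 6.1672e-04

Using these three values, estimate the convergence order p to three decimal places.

1.897

p ≈ ln(|x_3 − x*|/|x_2 − x*|) / ln(|x_2 − x*|/|x_1 − x*|)
  = ln(6.1672e-04/1.1388e-02) / ln(1.1388e-02/5.2976e-02)
  = ln(0.0541553) / ln(0.214965)
  = -2.915899 / -1.537280 ≈ 1.896791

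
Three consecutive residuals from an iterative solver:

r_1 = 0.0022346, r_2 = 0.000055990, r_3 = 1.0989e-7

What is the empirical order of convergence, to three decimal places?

1.691

p ≈ ln(r_3/r_2) / ln(r_2/r_1)
  = ln(1.0989e-7/0.000055990) / ln(0.000055990/0.0022346)
  = ln(0.00196267) / ln(0.0250559)
  = -6.233449 / -3.686646 ≈ 1.690818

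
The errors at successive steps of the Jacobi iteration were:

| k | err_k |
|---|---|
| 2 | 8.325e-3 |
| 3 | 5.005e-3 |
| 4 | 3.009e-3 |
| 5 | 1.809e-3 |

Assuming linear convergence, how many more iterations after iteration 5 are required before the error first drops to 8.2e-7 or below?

16

Rate ρ ≈ err_5/err_4 = 1.809e-3/3.009e-3 = 0.6012.
After j more steps, err_{5+j} ≈ 1.809e-3·ρ^j; need ρ^j ≤ 8.2e-7/1.809e-3 = 0.000453289.
j ≥ ln(0.000453289)/ln(0.6012) = -7.6990/-0.50883 = 15.131.
So 16 more iterations are needed.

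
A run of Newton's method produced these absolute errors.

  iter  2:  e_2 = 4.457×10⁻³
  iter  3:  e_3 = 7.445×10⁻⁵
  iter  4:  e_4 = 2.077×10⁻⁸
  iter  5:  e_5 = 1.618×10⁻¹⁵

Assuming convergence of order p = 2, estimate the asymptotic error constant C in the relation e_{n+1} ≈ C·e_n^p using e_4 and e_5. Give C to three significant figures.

3.75

C ≈ e_5 / e_4^2
  = 1.618×10⁻¹⁵ / (2.077×10⁻⁸)^2
  = 1.618×10⁻¹⁵ / 4.31393e-16 ≈ 3.7506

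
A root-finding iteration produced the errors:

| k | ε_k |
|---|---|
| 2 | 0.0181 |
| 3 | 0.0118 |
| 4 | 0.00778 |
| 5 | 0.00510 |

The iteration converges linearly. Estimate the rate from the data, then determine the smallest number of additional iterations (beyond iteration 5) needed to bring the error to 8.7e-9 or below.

32

Rate ρ ≈ ε_5/ε_4 = 0.00510/0.00778 = 0.6555.
After j more steps, ε_{5+j} ≈ 0.00510·ρ^j; need ρ^j ≤ 8.7e-9/0.00510 = 1.70588e-06.
j ≥ ln(1.70588e-06)/ln(0.6555) = -13.2814/-0.42236 = 31.446.
So 32 more iterations are needed.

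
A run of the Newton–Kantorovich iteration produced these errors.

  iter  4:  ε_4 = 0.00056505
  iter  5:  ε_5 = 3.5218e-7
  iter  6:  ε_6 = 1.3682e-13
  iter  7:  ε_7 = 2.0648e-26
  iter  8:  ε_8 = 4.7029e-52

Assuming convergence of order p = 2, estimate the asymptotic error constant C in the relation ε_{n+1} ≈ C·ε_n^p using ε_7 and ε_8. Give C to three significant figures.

1.10

C ≈ ε_8 / ε_7^2
  = 4.7029e-52 / (2.0648e-26)^2
  = 4.7029e-52 / 4.2634e-52 ≈ 1.1031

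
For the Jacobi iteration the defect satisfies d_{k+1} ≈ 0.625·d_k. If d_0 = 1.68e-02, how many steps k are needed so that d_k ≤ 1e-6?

After k steps, d_k ≈ 1.68e-02·0.625^k.
Need 0.625^k ≤ 1e-6/1.68e-02 = 5.95238e-05.
k ≥ ln(5.95238e-05)/ln(0.625) = -9.7291/-0.47000 = 20.700.
Smallest integer k = 21.

21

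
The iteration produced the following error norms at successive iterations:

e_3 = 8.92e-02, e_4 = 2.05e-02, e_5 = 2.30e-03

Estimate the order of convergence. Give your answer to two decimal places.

p ≈ ln(e_5/e_4) / ln(e_4/e_3)
  = ln(2.30e-03/2.05e-02) / ln(2.05e-02/8.92e-02)
  = ln(0.112195) / ln(0.229821)
  = -2.18752 / -1.47045 ≈ 1.48765

1.49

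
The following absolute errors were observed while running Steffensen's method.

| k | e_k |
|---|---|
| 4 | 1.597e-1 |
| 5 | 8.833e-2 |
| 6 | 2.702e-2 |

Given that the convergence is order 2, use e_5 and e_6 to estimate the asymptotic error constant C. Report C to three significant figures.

3.46

C ≈ e_6 / e_5^2
  = 2.702e-2 / (8.833e-2)^2
  = 2.702e-2 / 0.00780219 ≈ 3.4631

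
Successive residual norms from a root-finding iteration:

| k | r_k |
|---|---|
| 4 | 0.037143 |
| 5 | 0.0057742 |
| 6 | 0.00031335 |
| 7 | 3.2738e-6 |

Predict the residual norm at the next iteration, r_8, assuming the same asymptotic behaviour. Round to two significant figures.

2.6e-9

First estimate the order: p ≈ ln(r_7/r_6) / ln(r_6/r_5) = ln(3.2738e-6/0.00031335)/ln(0.00031335/0.0057742) = ln(0.0104477)/ln(0.0542673) ≈ 1.5654.
Then r_8 ≈ r_7·(r_7/r_6)^p = 3.2738e-6·(0.0104477)^1.5654 = 3.2738e-6·0.000792456 ≈ 2.594e-09.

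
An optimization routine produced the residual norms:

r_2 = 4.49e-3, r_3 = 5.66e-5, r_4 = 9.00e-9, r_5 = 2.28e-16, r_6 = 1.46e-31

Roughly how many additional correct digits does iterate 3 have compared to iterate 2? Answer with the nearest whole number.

Digits gained ≈ log₁₀(r_2/r_3) = log₁₀(4.49e-3/5.66e-5) = log₁₀(79.3286) ≈ 1.899.

2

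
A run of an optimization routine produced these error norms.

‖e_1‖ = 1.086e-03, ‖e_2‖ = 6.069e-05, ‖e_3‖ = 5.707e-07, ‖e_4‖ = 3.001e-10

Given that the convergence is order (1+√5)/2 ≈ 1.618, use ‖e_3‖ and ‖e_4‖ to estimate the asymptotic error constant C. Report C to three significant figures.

C ≈ ‖e_4‖ / ‖e_3‖^1.618
  = 3.001e-10 / (5.707e-07)^1.618
  = 3.001e-10 / 7.90438e-11 ≈ 3.7966

3.80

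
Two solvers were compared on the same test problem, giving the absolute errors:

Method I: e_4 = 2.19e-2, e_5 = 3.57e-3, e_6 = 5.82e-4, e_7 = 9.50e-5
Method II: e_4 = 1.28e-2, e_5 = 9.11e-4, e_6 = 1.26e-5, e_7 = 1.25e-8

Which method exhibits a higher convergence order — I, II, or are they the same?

II

Method I: p ≈ ln(9.50e-5/5.82e-4)/ln(5.82e-4/3.57e-3) ≈ 1.00.
Method II: p ≈ ln(1.25e-8/1.26e-5)/ln(1.26e-5/9.11e-4) ≈ 1.62.
Method II has the higher order (≈1.6 vs ≈1.0).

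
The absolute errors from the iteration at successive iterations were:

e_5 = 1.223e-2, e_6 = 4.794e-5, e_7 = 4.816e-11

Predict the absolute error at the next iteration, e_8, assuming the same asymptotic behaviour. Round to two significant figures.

First estimate the order: p ≈ ln(e_7/e_6) / ln(e_6/e_5) = ln(4.816e-11/4.794e-5)/ln(4.794e-5/1.223e-2) = ln(1.00459e-06)/ln(0.00391987) ≈ 2.4922.
Then e_8 ≈ e_7·(e_7/e_6)^p = 4.816e-11·(1.00459e-06)^2.4922 = 4.816e-11·1.12657e-15 ≈ 5.426e-26.

5.4e-26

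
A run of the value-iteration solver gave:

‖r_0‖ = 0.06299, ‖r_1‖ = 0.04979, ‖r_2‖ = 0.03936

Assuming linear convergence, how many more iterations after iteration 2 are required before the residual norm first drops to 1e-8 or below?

65

Rate ρ ≈ ‖r_2‖/‖r_1‖ = 0.03936/0.04979 = 0.7905.
After j more steps, ‖r_{2+j}‖ ≈ 0.03936·ρ^j; need ρ^j ≤ 1e-8/0.03936 = 2.54065e-07.
j ≥ ln(2.54065e-07)/ln(0.7905) = -15.1857/-0.23509 = 64.595.
So 65 more iterations are needed.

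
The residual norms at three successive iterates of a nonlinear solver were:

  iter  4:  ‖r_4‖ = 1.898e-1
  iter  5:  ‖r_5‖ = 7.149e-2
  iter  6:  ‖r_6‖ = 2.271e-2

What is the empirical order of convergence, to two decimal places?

p ≈ ln(‖r_6‖/‖r_5‖) / ln(‖r_5‖/‖r_4‖)
  = ln(2.271e-2/7.149e-2) / ln(7.149e-2/1.898e-1)
  = ln(0.317667) / ln(0.37666)
  = -1.14675 / -0.97641 ≈ 1.17446

1.17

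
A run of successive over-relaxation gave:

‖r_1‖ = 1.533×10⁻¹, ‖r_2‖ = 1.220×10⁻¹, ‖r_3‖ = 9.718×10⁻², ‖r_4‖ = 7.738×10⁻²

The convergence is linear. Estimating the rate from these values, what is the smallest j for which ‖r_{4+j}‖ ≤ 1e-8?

70

Rate ρ ≈ ‖r_4‖/‖r_3‖ = 7.738×10⁻²/9.718×10⁻² = 0.7963.
After j more steps, ‖r_{4+j}‖ ≈ 7.738×10⁻²·ρ^j; need ρ^j ≤ 1e-8/7.738×10⁻² = 1.29232e-07.
j ≥ ln(1.29232e-07)/ln(0.7963) = -15.8617/-0.22778 = 69.636.
So 70 more iterations are needed.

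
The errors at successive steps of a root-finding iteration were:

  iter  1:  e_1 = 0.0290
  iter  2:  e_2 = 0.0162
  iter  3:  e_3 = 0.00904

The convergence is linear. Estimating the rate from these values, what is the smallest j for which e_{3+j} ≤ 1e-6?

16

Rate ρ ≈ e_3/e_2 = 0.00904/0.0162 = 0.5580.
After j more steps, e_{3+j} ≈ 0.00904·ρ^j; need ρ^j ≤ 1e-6/0.00904 = 0.000110619.
j ≥ ln(0.000110619)/ln(0.5580) = -9.1094/-0.58340 = 15.614.
So 16 more iterations are needed.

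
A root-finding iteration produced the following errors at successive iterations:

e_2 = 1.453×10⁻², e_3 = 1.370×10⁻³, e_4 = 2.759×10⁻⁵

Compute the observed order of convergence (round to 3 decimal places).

1.654

p ≈ ln(e_4/e_3) / ln(e_3/e_2)
  = ln(2.759×10⁻⁵/1.370×10⁻³) / ln(1.370×10⁻³/1.453×10⁻²)
  = ln(0.0201387) / ln(0.0942877)
  = -3.905112 / -2.361405 ≈ 1.653724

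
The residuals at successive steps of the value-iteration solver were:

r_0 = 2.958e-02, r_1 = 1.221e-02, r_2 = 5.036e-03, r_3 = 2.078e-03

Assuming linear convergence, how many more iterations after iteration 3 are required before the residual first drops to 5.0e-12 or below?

Rate ρ ≈ r_3/r_2 = 2.078e-03/5.036e-03 = 0.4126.
After j more steps, r_{3+j} ≈ 2.078e-03·ρ^j; need ρ^j ≤ 5.0e-12/2.078e-03 = 2.40616e-09.
j ≥ ln(2.40616e-09)/ln(0.4126) = -19.8452/-0.88528 = 22.417.
So 23 more iterations are needed.

23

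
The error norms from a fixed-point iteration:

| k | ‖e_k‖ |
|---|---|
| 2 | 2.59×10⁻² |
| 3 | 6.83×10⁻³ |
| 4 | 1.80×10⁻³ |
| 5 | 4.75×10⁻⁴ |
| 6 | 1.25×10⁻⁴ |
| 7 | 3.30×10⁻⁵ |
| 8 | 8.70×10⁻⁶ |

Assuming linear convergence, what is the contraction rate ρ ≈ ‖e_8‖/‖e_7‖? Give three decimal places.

ρ ≈ ‖e_8‖/‖e_7‖ = 8.70×10⁻⁶/3.30×10⁻⁵ = 0.26364

0.264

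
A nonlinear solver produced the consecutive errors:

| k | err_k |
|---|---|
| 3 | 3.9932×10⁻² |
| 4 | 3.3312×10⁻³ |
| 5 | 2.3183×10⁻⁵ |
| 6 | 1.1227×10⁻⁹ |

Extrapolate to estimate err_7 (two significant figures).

First estimate the order: p ≈ ln(err_6/err_5) / ln(err_5/err_4) = ln(1.1227×10⁻⁹/2.3183×10⁻⁵)/ln(2.3183×10⁻⁵/3.3312×10⁻³) = ln(4.84277e-05)/ln(0.00695935) ≈ 2.0000.
Then err_7 ≈ err_6·(err_6/err_5)^p = 1.1227×10⁻⁹·(4.84277e-05)^2.0000 = 1.1227×10⁻⁹·2.34524e-09 ≈ 2.633e-18.

2.6e-18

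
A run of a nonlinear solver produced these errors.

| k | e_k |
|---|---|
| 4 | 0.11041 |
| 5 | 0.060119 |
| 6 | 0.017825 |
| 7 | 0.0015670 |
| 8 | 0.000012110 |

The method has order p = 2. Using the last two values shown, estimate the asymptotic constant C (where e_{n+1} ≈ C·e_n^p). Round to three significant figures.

C ≈ e_8 / e_7^2
  = 0.000012110 / (0.0015670)^2
  = 0.000012110 / 2.45549e-06 ≈ 4.9318

4.93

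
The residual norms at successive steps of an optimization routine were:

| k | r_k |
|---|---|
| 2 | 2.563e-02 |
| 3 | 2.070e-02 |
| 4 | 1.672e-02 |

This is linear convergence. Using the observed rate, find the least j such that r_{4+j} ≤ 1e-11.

100

Rate ρ ≈ r_4/r_3 = 1.672e-02/2.070e-02 = 0.8077.
After j more steps, r_{4+j} ≈ 1.672e-02·ρ^j; need ρ^j ≤ 1e-11/1.672e-02 = 5.98086e-10.
j ≥ ln(5.98086e-10)/ln(0.8077) = -21.2373/-0.21356 = 99.444.
So 100 more iterations are needed.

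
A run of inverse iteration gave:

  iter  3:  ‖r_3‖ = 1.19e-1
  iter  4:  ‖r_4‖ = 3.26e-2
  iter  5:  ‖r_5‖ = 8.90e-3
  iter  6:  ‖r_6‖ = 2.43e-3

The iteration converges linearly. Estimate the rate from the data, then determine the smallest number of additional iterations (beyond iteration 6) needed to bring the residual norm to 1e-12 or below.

17

Rate ρ ≈ ‖r_6‖/‖r_5‖ = 2.43e-3/8.90e-3 = 0.2730.
After j more steps, ‖r_{6+j}‖ ≈ 2.43e-3·ρ^j; need ρ^j ≤ 1e-12/2.43e-3 = 4.11523e-10.
j ≥ ln(4.11523e-10)/ln(0.2730) = -21.6112/-1.29828 = 16.646.
So 17 more iterations are needed.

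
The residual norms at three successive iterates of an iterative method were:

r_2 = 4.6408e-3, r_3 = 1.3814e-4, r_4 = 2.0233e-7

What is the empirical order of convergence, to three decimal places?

1.857

p ≈ ln(r_4/r_3) / ln(r_3/r_2)
  = ln(2.0233e-7/1.3814e-4) / ln(1.3814e-4/4.6408e-3)
  = ln(0.00146467) / ln(0.0297664)
  = -6.526125 / -3.514375 ≈ 1.856980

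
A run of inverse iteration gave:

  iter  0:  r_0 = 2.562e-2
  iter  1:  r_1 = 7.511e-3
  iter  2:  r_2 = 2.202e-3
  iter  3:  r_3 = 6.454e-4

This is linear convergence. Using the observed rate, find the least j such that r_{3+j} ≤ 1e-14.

21

Rate ρ ≈ r_3/r_2 = 6.454e-4/2.202e-3 = 0.2931.
After j more steps, r_{3+j} ≈ 6.454e-4·ρ^j; need ρ^j ≤ 1e-14/6.454e-4 = 1.54943e-11.
j ≥ ln(1.54943e-11)/ln(0.2931) = -24.8905/-1.22724 = 20.282.
So 21 more iterations are needed.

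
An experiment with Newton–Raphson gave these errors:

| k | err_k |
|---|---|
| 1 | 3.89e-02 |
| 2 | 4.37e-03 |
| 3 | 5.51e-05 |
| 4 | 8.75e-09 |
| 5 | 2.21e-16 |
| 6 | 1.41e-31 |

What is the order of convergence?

Consecutive ratios: err_6/err_5 = 1.41e-31/2.21e-16 = 6.38009e-16, err_5/err_4 = 2.21e-16/8.75e-09 = 2.52571e-08.
p ≈ ln(6.38009e-16)/ln(2.52571e-08) = -34.9882/-17.4942 ≈ 2.00.
So the convergence is quadratic (order 2).

2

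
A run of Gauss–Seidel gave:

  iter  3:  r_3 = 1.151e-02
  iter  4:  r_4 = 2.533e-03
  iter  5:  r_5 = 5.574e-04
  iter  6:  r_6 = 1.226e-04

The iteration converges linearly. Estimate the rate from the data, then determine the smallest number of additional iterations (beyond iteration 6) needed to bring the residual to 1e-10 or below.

10

Rate ρ ≈ r_6/r_5 = 1.226e-04/5.574e-04 = 0.2199.
After j more steps, r_{6+j} ≈ 1.226e-04·ρ^j; need ρ^j ≤ 1e-10/1.226e-04 = 8.15661e-07.
j ≥ ln(8.15661e-07)/ln(0.2199) = -14.0193/-1.51458 = 9.256.
So 10 more iterations are needed.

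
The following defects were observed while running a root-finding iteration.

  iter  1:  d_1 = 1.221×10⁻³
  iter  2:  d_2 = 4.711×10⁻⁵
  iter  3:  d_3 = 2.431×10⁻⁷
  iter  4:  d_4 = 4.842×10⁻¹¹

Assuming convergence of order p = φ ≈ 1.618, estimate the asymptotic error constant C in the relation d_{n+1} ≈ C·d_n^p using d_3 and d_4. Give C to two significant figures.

2.4

C ≈ d_4 / d_3^1.618
  = 4.842×10⁻¹¹ / (2.431×10⁻⁷)^1.618
  = 4.842×10⁻¹¹ / 1.98701e-11 ≈ 2.4368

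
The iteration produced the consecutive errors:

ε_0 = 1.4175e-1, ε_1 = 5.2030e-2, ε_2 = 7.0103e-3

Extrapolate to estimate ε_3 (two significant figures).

First estimate the order: p ≈ ln(ε_2/ε_1) / ln(ε_1/ε_0) = ln(7.0103e-3/5.2030e-2)/ln(5.2030e-2/1.4175e-1) = ln(0.134736)/ln(0.367055) ≈ 2.0000.
Then ε_3 ≈ ε_2·(ε_2/ε_1)^p = 7.0103e-3·(0.134736)^2.0000 = 7.0103e-3·0.0181538 ≈ 0.0001273.

1.3e-4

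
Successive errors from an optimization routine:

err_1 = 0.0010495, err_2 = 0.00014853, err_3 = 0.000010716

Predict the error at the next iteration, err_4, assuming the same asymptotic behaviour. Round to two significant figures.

First estimate the order: p ≈ ln(err_3/err_2) / ln(err_2/err_1) = ln(0.000010716/0.00014853)/ln(0.00014853/0.0010495) = ln(0.072147)/ln(0.141525) ≈ 1.3446.
Then err_4 ≈ err_3·(err_3/err_2)^p = 0.000010716·(0.072147)^1.3446 = 0.000010716·0.0291582 ≈ 3.125e-07.

3.1e-7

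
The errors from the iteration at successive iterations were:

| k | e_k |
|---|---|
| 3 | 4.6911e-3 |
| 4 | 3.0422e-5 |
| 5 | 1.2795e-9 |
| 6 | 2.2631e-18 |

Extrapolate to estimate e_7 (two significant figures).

First estimate the order: p ≈ ln(e_6/e_5) / ln(e_5/e_4) = ln(2.2631e-18/1.2795e-9)/ln(1.2795e-9/3.0422e-5) = ln(1.76874e-09)/ln(4.20584e-05) ≈ 2.0000.
Then e_7 ≈ e_6·(e_6/e_5)^p = 2.2631e-18·(1.76874e-09)^2.0000 = 2.2631e-18·3.12844e-18 ≈ 7.08e-36.

7.1e-36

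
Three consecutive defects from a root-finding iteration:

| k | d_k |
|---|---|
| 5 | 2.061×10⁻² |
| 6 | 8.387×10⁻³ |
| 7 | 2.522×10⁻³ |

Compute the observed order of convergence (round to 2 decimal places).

1.34

p ≈ ln(d_7/d_6) / ln(d_6/d_5)
  = ln(2.522×10⁻³/8.387×10⁻³) / ln(8.387×10⁻³/2.061×10⁻²)
  = ln(0.300703) / ln(0.406938)
  = -1.20163 / -0.89909 ≈ 1.33650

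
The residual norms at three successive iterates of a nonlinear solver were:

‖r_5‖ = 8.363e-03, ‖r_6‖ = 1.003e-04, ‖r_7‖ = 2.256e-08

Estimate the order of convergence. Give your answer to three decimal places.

p ≈ ln(‖r_7‖/‖r_6‖) / ln(‖r_6‖/‖r_5‖)
  = ln(2.256e-08/1.003e-04) / ln(1.003e-04/8.363e-03)
  = ln(0.000224925) / ln(0.0119933)
  = -8.399744 / -4.423407 ≈ 1.898931

1.899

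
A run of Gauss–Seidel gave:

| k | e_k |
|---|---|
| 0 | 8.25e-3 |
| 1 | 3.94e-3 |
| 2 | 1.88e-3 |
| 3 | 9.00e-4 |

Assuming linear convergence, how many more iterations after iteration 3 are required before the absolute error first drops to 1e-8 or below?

Rate ρ ≈ e_3/e_2 = 9.00e-4/1.88e-3 = 0.4787.
After j more steps, e_{3+j} ≈ 9.00e-4·ρ^j; need ρ^j ≤ 1e-8/9.00e-4 = 1.11111e-05.
j ≥ ln(1.11111e-05)/ln(0.4787) = -11.4076/-0.73668 = 15.485.
So 16 more iterations are needed.

16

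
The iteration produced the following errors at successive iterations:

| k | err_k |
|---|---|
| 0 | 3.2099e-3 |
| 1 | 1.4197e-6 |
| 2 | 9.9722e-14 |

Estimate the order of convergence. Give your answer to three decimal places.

p ≈ ln(err_2/err_1) / ln(err_1/err_0)
  = ln(9.9722e-14/1.4197e-6) / ln(1.4197e-6/3.2099e-3)
  = ln(7.02416e-08) / ln(0.000442288)
  = -16.471325 / -7.723549 ≈ 2.132611

2.133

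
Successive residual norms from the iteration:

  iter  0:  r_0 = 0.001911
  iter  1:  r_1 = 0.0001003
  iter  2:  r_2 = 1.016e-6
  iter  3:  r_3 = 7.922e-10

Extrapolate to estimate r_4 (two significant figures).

1.1e-14

First estimate the order: p ≈ ln(r_3/r_2) / ln(r_2/r_1) = ln(7.922e-10/1.016e-6)/ln(1.016e-6/0.0001003) = ln(0.000779724)/ln(0.0101296) ≈ 1.5584.
Then r_4 ≈ r_3·(r_3/r_2)^p = 7.922e-10·(0.000779724)^1.5584 = 7.922e-10·1.43351e-05 ≈ 1.136e-14.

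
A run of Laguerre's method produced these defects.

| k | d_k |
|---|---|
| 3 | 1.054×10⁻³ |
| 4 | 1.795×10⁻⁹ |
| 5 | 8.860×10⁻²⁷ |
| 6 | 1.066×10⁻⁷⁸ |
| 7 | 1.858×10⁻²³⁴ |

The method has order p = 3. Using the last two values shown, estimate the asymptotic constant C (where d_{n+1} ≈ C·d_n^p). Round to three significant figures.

C ≈ d_7 / d_6^3
  = 1.858×10⁻²³⁴ / (1.066×10⁻⁷⁸)^3
  = 1.858×10⁻²³⁴ / 1.21136e-234 ≈ 1.5338

1.53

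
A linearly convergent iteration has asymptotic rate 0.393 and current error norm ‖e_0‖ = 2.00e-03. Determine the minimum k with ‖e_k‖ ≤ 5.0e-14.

27

After k steps, ‖e_k‖ ≈ 2.00e-03·0.393^k.
Need 0.393^k ≤ 5.0e-14/2.00e-03 = 2.5e-11.
k ≥ ln(2.5e-11)/ln(0.393) = -24.4121/-0.93395 = 26.139.
Smallest integer k = 27.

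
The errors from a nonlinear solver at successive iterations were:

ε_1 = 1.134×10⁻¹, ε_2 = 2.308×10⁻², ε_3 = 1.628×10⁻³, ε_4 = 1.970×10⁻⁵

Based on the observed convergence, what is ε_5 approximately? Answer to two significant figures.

1.3e-8

First estimate the order: p ≈ ln(ε_4/ε_3) / ln(ε_3/ε_2) = ln(1.970×10⁻⁵/1.628×10⁻³)/ln(1.628×10⁻³/2.308×10⁻²) = ln(0.0121007)/ln(0.0705373) ≈ 1.6648.
Then ε_5 ≈ ε_4·(ε_4/ε_3)^p = 1.970×10⁻⁵·(0.0121007)^1.6648 = 1.970×10⁻⁵·0.000643077 ≈ 1.267e-08.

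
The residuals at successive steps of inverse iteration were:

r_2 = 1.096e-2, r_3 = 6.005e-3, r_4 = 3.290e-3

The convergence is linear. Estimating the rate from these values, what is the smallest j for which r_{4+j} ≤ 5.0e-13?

38

Rate ρ ≈ r_4/r_3 = 3.290e-3/6.005e-3 = 0.5479.
After j more steps, r_{4+j} ≈ 3.290e-3·ρ^j; need ρ^j ≤ 5.0e-13/3.290e-3 = 1.51976e-10.
j ≥ ln(1.51976e-10)/ln(0.5479) = -22.6073/-0.60166 = 37.575.
So 38 more iterations are needed.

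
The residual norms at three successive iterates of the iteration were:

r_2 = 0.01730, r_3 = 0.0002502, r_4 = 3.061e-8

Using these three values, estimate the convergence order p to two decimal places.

2.13

p ≈ ln(r_4/r_3) / ln(r_3/r_2)
  = ln(3.061e-8/0.0002502) / ln(0.0002502/0.01730)
  = ln(0.000122342) / ln(0.0144624)
  = -9.00869 / -4.23620 ≈ 2.12660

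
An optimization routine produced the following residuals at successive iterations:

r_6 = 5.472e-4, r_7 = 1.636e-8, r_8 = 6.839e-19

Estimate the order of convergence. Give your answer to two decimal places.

2.29

p ≈ ln(r_8/r_7) / ln(r_7/r_6)
  = ln(6.839e-19/1.636e-8) / ln(1.636e-8/5.472e-4)
  = ln(4.18032e-11) / ln(2.98977e-05)
  = -23.89805 / -10.41773 ≈ 2.29398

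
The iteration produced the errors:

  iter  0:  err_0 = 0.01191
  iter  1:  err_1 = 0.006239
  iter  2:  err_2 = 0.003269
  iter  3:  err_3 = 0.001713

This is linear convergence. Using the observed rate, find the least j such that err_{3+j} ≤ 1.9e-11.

Rate ρ ≈ err_3/err_2 = 0.001713/0.003269 = 0.5240.
After j more steps, err_{3+j} ≈ 0.001713·ρ^j; need ρ^j ≤ 1.9e-11/0.001713 = 1.10917e-08.
j ≥ ln(1.10917e-08)/ln(0.5240) = -18.3171/-0.64626 = 28.343.
So 29 more iterations are needed.

29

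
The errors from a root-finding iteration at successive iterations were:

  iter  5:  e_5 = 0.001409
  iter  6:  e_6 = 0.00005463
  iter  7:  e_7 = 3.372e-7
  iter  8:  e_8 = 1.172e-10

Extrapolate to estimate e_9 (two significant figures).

4.5e-16

First estimate the order: p ≈ ln(e_8/e_7) / ln(e_7/e_6) = ln(1.172e-10/3.372e-7)/ln(3.372e-7/0.00005463) = ln(0.000347568)/ln(0.00617243) ≈ 1.5655.
Then e_9 ≈ e_8·(e_8/e_7)^p = 1.172e-10·(0.000347568)^1.5655 = 1.172e-10·3.8459e-06 ≈ 4.507e-16.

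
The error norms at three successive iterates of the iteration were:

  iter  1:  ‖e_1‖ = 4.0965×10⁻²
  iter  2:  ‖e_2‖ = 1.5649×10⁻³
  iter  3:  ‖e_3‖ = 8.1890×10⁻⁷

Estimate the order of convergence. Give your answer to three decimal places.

2.314

p ≈ ln(‖e_3‖/‖e_2‖) / ln(‖e_2‖/‖e_1‖)
  = ln(8.1890×10⁻⁷/1.5649×10⁻³) / ln(1.5649×10⁻³/4.0965×10⁻²)
  = ln(0.000523292) / ln(0.0382009)
  = -7.555371 / -3.264896 ≈ 2.314123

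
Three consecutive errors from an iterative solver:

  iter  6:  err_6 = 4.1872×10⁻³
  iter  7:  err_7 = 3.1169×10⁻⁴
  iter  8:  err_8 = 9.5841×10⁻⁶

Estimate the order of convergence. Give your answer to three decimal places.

1.340

p ≈ ln(err_8/err_7) / ln(err_7/err_6)
  = ln(9.5841×10⁻⁶/3.1169×10⁻⁴) / ln(3.1169×10⁻⁴/4.1872×10⁻³)
  = ln(0.0307488) / ln(0.0744388)
  = -3.481904 / -2.597778 ≈ 1.340339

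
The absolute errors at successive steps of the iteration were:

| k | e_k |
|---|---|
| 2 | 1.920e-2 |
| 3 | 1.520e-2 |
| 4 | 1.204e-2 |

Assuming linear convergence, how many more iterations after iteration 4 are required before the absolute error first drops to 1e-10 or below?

80

Rate ρ ≈ e_4/e_3 = 1.204e-2/1.520e-2 = 0.7921.
After j more steps, e_{4+j} ≈ 1.204e-2·ρ^j; need ρ^j ≤ 1e-10/1.204e-2 = 8.30565e-09.
j ≥ ln(8.30565e-09)/ln(0.7921) = -18.6063/-0.23307 = 79.831.
So 80 more iterations are needed.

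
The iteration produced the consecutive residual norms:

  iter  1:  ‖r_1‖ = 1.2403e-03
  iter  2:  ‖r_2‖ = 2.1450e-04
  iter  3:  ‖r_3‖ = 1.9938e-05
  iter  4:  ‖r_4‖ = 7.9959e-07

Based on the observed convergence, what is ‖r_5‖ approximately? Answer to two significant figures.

1.0e-8

First estimate the order: p ≈ ln(‖r_4‖/‖r_3‖) / ln(‖r_3‖/‖r_2‖) = ln(7.9959e-07/1.9938e-05)/ln(1.9938e-05/2.1450e-04) = ln(0.0401038)/ln(0.092951) ≈ 1.3538.
Then ‖r_5‖ ≈ ‖r_4‖·(‖r_4‖/‖r_3‖)^p = 7.9959e-07·(0.0401038)^1.3538 = 7.9959e-07·0.0128526 ≈ 1.028e-08.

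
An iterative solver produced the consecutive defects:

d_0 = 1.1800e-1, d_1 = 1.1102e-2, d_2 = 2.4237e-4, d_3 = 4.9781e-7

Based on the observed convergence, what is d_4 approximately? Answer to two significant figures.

First estimate the order: p ≈ ln(d_3/d_2) / ln(d_2/d_1) = ln(4.9781e-7/2.4237e-4)/ln(2.4237e-4/1.1102e-2) = ln(0.00205393)/ln(0.0218312) ≈ 1.6180.
Then d_4 ≈ d_3·(d_3/d_2)^p = 4.9781e-7·(0.00205393)^1.6180 = 4.9781e-7·4.48501e-05 ≈ 2.233e-11.

2.2e-11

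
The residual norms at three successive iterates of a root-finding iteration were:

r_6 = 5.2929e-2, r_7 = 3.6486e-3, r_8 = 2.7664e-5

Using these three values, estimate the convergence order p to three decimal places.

1.825

p ≈ ln(r_8/r_7) / ln(r_7/r_6)
  = ln(2.7664e-5/3.6486e-3) / ln(3.6486e-3/5.2929e-2)
  = ln(0.00758209) / ln(0.0689339)
  = -4.881966 / -2.674607 ≈ 1.825302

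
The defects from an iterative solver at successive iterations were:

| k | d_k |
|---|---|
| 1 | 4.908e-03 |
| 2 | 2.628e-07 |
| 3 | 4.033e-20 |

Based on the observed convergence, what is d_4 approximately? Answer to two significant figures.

First estimate the order: p ≈ ln(d_3/d_2) / ln(d_2/d_1) = ln(4.033e-20/2.628e-07)/ln(2.628e-07/4.908e-03) = ln(1.53463e-13)/ln(5.35452e-05) ≈ 3.0000.
Then d_4 ≈ d_3·(d_3/d_2)^p = 4.033e-20·(1.53463e-13)^3.0000 = 4.033e-20·3.61419e-39 ≈ 1.458e-58.

1.5e-58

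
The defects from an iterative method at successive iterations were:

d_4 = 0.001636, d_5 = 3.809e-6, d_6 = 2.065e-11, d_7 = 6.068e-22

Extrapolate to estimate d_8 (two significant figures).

5.2e-43

First estimate the order: p ≈ ln(d_7/d_6) / ln(d_6/d_5) = ln(6.068e-22/2.065e-11)/ln(2.065e-11/3.809e-6) = ln(2.9385e-11)/ln(5.42137e-06) ≈ 2.0000.
Then d_8 ≈ d_7·(d_7/d_6)^p = 6.068e-22·(2.9385e-11)^2.0000 = 6.068e-22·8.63478e-22 ≈ 5.24e-43.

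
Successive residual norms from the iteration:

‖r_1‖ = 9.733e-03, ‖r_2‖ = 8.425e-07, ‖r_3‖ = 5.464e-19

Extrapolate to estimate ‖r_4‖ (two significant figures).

1.5e-55

First estimate the order: p ≈ ln(‖r_3‖/‖r_2‖) / ln(‖r_2‖/‖r_1‖) = ln(5.464e-19/8.425e-07)/ln(8.425e-07/9.733e-03) = ln(6.48546e-13)/ln(8.65612e-05) ≈ 3.0000.
Then ‖r_4‖ ≈ ‖r_3‖·(‖r_3‖/‖r_2‖)^p = 5.464e-19·(6.48546e-13)^3.0000 = 5.464e-19·2.72786e-37 ≈ 1.491e-55.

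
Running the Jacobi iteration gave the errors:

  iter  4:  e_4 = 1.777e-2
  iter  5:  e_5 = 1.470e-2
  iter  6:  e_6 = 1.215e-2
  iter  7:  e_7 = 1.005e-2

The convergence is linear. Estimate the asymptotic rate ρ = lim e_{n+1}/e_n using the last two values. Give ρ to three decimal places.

0.827

ρ ≈ e_7/e_6 = 1.005e-2/1.215e-2 = 0.82716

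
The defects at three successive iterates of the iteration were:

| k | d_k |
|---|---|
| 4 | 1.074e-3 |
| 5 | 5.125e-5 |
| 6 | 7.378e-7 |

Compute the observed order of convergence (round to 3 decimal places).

1.394

p ≈ ln(d_6/d_5) / ln(d_5/d_4)
  = ln(7.378e-7/5.125e-5) / ln(5.125e-5/1.074e-3)
  = ln(0.0143961) / ln(0.0477188)
  = -4.240798 / -3.042430 ≈ 1.393885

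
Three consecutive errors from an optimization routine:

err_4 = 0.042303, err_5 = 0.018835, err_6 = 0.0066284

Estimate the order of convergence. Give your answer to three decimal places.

p ≈ ln(err_6/err_5) / ln(err_5/err_4)
  = ln(0.0066284/0.018835) / ln(0.018835/0.042303)
  = ln(0.351919) / ln(0.44524)
  = -1.044354 / -0.809142 ≈ 1.290693

1.291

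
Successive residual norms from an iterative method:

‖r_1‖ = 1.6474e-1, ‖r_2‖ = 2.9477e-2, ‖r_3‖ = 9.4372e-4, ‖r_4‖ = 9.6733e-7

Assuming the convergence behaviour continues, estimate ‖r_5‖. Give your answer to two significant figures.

First estimate the order: p ≈ ln(‖r_4‖/‖r_3‖) / ln(‖r_3‖/‖r_2‖) = ln(9.6733e-7/9.4372e-4)/ln(9.4372e-4/2.9477e-2) = ln(0.00102502)/ln(0.0320155) ≈ 2.0000.
Then ‖r_5‖ ≈ ‖r_4‖·(‖r_4‖/‖r_3‖)^p = 9.6733e-7·(0.00102502)^2.0000 = 9.6733e-7·1.05067e-06 ≈ 1.016e-12.

1.0e-12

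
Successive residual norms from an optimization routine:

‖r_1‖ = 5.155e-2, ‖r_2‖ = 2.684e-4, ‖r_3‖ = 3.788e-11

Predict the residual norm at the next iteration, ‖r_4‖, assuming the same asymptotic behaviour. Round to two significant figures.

First estimate the order: p ≈ ln(‖r_3‖/‖r_2‖) / ln(‖r_2‖/‖r_1‖) = ln(3.788e-11/2.684e-4)/ln(2.684e-4/5.155e-2) = ln(1.41133e-07)/ln(0.0052066) ≈ 3.0000.
Then ‖r_4‖ ≈ ‖r_3‖·(‖r_3‖/‖r_2‖)^p = 3.788e-11·(1.41133e-07)^3.0000 = 3.788e-11·2.81116e-21 ≈ 1.065e-31.

1.1e-31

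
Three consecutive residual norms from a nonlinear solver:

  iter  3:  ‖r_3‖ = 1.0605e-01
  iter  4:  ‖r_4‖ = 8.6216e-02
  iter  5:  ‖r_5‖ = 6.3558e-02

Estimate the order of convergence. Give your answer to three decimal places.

1.473

p ≈ ln(‖r_5‖/‖r_4‖) / ln(‖r_4‖/‖r_3‖)
  = ln(6.3558e-02/8.6216e-02) / ln(8.6216e-02/1.0605e-01)
  = ln(0.737195) / ln(0.812975)
  = -0.304903 / -0.207055 ≈ 1.472570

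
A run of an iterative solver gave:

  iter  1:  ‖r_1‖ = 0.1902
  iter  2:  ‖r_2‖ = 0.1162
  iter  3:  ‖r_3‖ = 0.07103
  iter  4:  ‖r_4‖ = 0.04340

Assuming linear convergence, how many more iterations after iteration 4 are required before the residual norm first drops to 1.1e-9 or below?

36

Rate ρ ≈ ‖r_4‖/‖r_3‖ = 0.04340/0.07103 = 0.6110.
After j more steps, ‖r_{4+j}‖ ≈ 0.04340·ρ^j; need ρ^j ≤ 1.1e-9/0.04340 = 2.53456e-08.
j ≥ ln(2.53456e-08)/ln(0.6110) = -17.4907/-0.49266 = 35.503.
So 36 more iterations are needed.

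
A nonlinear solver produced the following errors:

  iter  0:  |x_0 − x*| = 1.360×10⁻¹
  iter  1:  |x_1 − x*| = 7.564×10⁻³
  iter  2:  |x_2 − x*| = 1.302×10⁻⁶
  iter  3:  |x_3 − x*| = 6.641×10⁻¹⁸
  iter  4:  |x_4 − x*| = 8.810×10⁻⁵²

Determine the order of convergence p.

Consecutive ratios: |x_4 − x*|/|x_3 − x*| = 8.810×10⁻⁵²/6.641×10⁻¹⁸ = 1.32661e-34, |x_3 − x*|/|x_2 − x*| = 6.641×10⁻¹⁸/1.302×10⁻⁶ = 5.10061e-12.
p ≈ ln(1.32661e-34)/ln(5.10061e-12) = -78.0053/-26.0017 ≈ 3.00.
So the convergence is cubic (order 3).

3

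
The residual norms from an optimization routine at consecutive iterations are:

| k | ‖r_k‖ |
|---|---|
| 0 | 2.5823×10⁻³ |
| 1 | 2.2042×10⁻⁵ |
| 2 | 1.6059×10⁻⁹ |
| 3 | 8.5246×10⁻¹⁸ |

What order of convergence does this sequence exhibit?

Consecutive ratios: ‖r_3‖/‖r_2‖ = 8.5246×10⁻¹⁸/1.6059×10⁻⁹ = 5.3083e-09, ‖r_2‖/‖r_1‖ = 1.6059×10⁻⁹/2.2042×10⁻⁵ = 7.28564e-05.
p ≈ ln(5.3083e-09)/ln(7.28564e-05) = -19.0540/-9.5270 ≈ 2.00.
So the convergence is quadratic (order 2).

2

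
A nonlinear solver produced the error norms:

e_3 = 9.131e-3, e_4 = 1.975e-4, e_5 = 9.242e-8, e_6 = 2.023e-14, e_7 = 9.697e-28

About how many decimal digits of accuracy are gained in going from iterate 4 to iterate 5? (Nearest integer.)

Digits gained ≈ log₁₀(e_4/e_5) = log₁₀(1.975e-4/9.242e-8) = log₁₀(2136.98) ≈ 3.330.

3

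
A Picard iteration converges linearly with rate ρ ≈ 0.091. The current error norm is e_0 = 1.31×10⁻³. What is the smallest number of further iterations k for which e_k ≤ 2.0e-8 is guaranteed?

After k steps, e_k ≈ 1.31×10⁻³·0.091^k.
Need 0.091^k ≤ 2.0e-8/1.31×10⁻³ = 1.52672e-05.
k ≥ ln(1.52672e-05)/ln(0.091) = -11.0898/-2.39690 = 4.627.
Smallest integer k = 5.

5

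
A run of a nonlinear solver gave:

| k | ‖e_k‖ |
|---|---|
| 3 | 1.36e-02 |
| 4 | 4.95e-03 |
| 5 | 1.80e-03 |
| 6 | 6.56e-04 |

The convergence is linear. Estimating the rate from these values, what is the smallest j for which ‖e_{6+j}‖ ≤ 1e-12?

21

Rate ρ ≈ ‖e_6‖/‖e_5‖ = 6.56e-04/1.80e-03 = 0.3644.
After j more steps, ‖e_{6+j}‖ ≈ 6.56e-04·ρ^j; need ρ^j ≤ 1e-12/6.56e-04 = 1.52439e-09.
j ≥ ln(1.52439e-09)/ln(0.3644) = -20.3017/-1.00950 = 20.111.
So 21 more iterations are needed.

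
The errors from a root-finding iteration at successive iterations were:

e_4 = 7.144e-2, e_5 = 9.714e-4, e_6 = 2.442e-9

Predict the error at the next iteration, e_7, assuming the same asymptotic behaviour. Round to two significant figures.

3.9e-26

First estimate the order: p ≈ ln(e_6/e_5) / ln(e_5/e_4) = ln(2.442e-9/9.714e-4)/ln(9.714e-4/7.144e-2) = ln(2.5139e-06)/ln(0.0135974) ≈ 3.0000.
Then e_7 ≈ e_6·(e_6/e_5)^p = 2.442e-9·(2.5139e-06)^3.0000 = 2.442e-9·1.58871e-17 ≈ 3.88e-26.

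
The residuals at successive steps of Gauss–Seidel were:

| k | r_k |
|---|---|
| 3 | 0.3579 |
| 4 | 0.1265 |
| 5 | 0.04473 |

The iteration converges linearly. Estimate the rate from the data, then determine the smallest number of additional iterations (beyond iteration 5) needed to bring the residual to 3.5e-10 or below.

18

Rate ρ ≈ r_5/r_4 = 0.04473/0.1265 = 0.3536.
After j more steps, r_{5+j} ≈ 0.04473·ρ^j; need ρ^j ≤ 3.5e-10/0.04473 = 7.82473e-09.
j ≥ ln(7.82473e-09)/ln(0.3536) = -18.6660/-1.03959 = 17.955.
So 18 more iterations are needed.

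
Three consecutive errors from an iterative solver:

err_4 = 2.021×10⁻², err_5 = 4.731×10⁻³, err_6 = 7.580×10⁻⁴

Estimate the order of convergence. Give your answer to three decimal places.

1.261

p ≈ ln(err_6/err_5) / ln(err_5/err_4)
  = ln(7.580×10⁻⁴/4.731×10⁻³) / ln(4.731×10⁻³/2.021×10⁻²)
  = ln(0.16022) / ln(0.234092)
  = -1.831207 / -1.452041 ≈ 1.261126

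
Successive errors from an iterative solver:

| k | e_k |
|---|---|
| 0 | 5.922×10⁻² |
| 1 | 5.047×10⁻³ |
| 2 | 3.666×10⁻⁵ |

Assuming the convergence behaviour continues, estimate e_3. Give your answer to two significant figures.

1.9e-9

First estimate the order: p ≈ ln(e_2/e_1) / ln(e_1/e_0) = ln(3.666×10⁻⁵/5.047×10⁻³)/ln(5.047×10⁻³/5.922×10⁻²) = ln(0.00726372)/ln(0.0852246) ≈ 2.0000.
Then e_3 ≈ e_2·(e_2/e_1)^p = 3.666×10⁻⁵·(0.00726372)^2.0000 = 3.666×10⁻⁵·5.27616e-05 ≈ 1.934e-09.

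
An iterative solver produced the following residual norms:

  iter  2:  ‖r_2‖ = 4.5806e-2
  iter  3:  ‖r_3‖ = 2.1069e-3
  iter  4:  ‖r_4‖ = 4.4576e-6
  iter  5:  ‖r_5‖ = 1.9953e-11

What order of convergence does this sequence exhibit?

Consecutive ratios: ‖r_5‖/‖r_4‖ = 1.9953e-11/4.4576e-6 = 4.47618e-06, ‖r_4‖/‖r_3‖ = 4.4576e-6/2.1069e-3 = 0.00211572.
p ≈ ln(4.47618e-06)/ln(0.00211572) = -12.3167/-6.1584 ≈ 2.00.
So the convergence is quadratic (order 2).

2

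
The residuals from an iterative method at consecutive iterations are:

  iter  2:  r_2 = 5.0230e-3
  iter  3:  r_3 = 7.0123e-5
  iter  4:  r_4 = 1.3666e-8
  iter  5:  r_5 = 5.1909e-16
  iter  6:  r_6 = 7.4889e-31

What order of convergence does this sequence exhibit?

Consecutive ratios: r_6/r_5 = 7.4889e-31/5.1909e-16 = 1.4427e-15, r_5/r_4 = 5.1909e-16/1.3666e-8 = 3.7984e-08.
p ≈ ln(1.4427e-15)/ln(3.7984e-08) = -34.1723/-17.0861 ≈ 2.00.
So the convergence is quadratic (order 2).

2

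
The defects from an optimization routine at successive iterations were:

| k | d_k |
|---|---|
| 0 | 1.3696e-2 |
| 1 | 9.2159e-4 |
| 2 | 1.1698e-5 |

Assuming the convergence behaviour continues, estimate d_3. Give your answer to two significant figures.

First estimate the order: p ≈ ln(d_2/d_1) / ln(d_1/d_0) = ln(1.1698e-5/9.2159e-4)/ln(9.2159e-4/1.3696e-2) = ln(0.0126933)/ln(0.067289) ≈ 1.6180.
Then d_3 ≈ d_2·(d_2/d_1)^p = 1.1698e-5·(0.0126933)^1.6180 = 1.1698e-5·0.000854247 ≈ 9.993e-09.

1.0e-8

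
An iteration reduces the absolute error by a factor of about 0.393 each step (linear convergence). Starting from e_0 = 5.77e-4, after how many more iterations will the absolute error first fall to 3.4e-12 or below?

21

After k steps, e_k ≈ 5.77e-4·0.393^k.
Need 0.393^k ≤ 3.4e-12/5.77e-4 = 5.89255e-09.
k ≥ ln(5.89255e-09)/ln(0.393) = -18.9496/-0.93395 = 20.290.
Smallest integer k = 21.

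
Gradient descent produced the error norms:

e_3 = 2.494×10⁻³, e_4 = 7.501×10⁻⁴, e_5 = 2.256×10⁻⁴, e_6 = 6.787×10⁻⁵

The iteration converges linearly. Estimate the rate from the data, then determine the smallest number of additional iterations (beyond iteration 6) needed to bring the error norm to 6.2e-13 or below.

16

Rate ρ ≈ e_6/e_5 = 6.787×10⁻⁵/2.256×10⁻⁴ = 0.3008.
After j more steps, e_{6+j} ≈ 6.787×10⁻⁵·ρ^j; need ρ^j ≤ 6.2e-13/6.787×10⁻⁵ = 9.13511e-09.
j ≥ ln(9.13511e-09)/ln(0.3008) = -18.5111/-1.20131 = 15.409.
So 16 more iterations are needed.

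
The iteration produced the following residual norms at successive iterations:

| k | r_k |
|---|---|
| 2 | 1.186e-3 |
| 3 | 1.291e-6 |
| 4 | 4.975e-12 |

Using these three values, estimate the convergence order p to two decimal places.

p ≈ ln(r_4/r_3) / ln(r_3/r_2)
  = ln(4.975e-12/1.291e-6) / ln(1.291e-6/1.186e-3)
  = ln(3.8536e-06) / ln(0.00108853)
  = -12.46650 / -6.82293 ≈ 1.82715

1.83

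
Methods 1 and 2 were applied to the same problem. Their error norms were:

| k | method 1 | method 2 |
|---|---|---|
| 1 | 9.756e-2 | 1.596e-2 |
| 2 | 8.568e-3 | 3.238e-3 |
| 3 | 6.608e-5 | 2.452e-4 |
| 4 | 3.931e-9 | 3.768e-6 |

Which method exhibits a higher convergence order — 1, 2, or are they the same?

Method 1: p ≈ ln(3.931e-9/6.608e-5)/ln(6.608e-5/8.568e-3) ≈ 2.00.
Method 2: p ≈ ln(3.768e-6/2.452e-4)/ln(2.452e-4/3.238e-3) ≈ 1.62.
Method 1 has the higher order (≈2.0 vs ≈1.6).

1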